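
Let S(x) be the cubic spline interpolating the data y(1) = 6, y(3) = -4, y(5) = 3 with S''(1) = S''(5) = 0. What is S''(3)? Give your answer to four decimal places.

Write m_i for S''(x_i). With h_i = 2, 2 and divided differences Δ_i = -5, 7/2, the continuity of S' gives the tridiagonal system
  2·m_0 + 8·m_1 + 2·m_2 = 6(Δ_1 - Δ_0) = 51
Natural end conditions: m_0 = m_2 = 0.
Solving the tridiagonal system: m_0 = 0, m_1 = 51/8, m_2 = 0.

6.3750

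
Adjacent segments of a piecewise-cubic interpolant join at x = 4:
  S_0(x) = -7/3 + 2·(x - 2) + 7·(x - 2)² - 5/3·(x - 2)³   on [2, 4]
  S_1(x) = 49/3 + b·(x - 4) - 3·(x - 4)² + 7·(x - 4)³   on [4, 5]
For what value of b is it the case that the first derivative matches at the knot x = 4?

10

S_0'(x) = 2 + 14·(x - 2) - 5·(x - 2)², so S_0'(4) = 10. On the right, S_1'(4) = b, so b = 10.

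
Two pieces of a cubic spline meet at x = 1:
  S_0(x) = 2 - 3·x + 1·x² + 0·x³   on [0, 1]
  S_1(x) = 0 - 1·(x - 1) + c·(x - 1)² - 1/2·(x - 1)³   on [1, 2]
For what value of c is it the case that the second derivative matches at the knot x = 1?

S_0''(x) = 2 + 0·x, so S_0''(1) = 2. On the right, S_1''(1) = 2c, so c = 1.

1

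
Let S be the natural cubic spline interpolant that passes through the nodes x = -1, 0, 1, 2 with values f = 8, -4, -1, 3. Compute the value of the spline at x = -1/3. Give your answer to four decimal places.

-1.4568

Let m_i = S''(x_i). Step sizes h_i = 1, 1, 1; slopes of the chords Δ_i = (y_(i+1) - y_i)/h_i = -12, 3, 4.
  1·m_0 + 4·m_1 + 1·m_2 = 6(Δ_1 - Δ_0) = 90
  1·m_1 + 4·m_2 + 1·m_3 = 6(Δ_2 - Δ_1) = 6
Natural end conditions: m_0 = m_3 = 0.
Solving: m_0 = 0, m_1 = 118/5, m_2 = -22/5, m_3 = 0.
On [-1, 0], S(x) = 8 - 239/15·(x + 1) + 0·(x + 1)² + 59/15·(x + 1)³.
With (x + 1) = 2/3: S(-1/3) = -118/81.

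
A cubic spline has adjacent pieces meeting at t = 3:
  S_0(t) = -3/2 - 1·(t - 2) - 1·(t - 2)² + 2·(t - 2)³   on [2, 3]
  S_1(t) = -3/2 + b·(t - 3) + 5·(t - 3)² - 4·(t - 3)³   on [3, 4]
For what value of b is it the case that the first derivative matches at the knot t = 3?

S_0'(t) = -1 - 2·(t - 2) + 6·(t - 2)², so S_0'(3) = 3. On the right, S_1'(3) = b, so b = 3.

3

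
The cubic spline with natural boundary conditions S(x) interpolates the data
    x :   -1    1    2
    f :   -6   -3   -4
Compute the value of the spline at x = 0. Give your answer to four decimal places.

Let σ_i = S''(x_i). Step sizes h_i = 2, 1; slopes of the chords Δ_i = (y_(i+1) - y_i)/h_i = 3/2, -1.
  2·σ_0 + 6·σ_1 + 1·σ_2 = 6(Δ_1 - Δ_0) = -15
Natural end conditions: σ_0 = σ_2 = 0.
Forward elimination and back-substitution give σ_0 = 0, σ_1 = -5/2, σ_2 = 0.
On [-1, 1], S(x) = -6 + 7/3·(x + 1) + 0·(x + 1)² - 5/24·(x + 1)³.
With (x + 1) = 1: S(0) = -31/8.

-3.8750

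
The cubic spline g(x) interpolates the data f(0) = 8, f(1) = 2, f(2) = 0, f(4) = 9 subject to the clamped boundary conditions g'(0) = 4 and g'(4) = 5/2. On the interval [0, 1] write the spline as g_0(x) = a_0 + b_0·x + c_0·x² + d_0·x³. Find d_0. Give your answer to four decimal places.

8.4091

Put σ_i = g'' at the i-th knot. Here h = (1, 1, 2) and Δ = (-6, -2, 9/2), so the interior equations h_(i-1)·σ_(i-1) + 2(h_(i-1)+h_i)·σ_i + h_i·σ_(i+1) = 6(Δ_i − Δ_(i-1)) read
  1·σ_0 + 4·σ_1 + 1·σ_2 = 6(Δ_1 - Δ_0) = 24
  1·σ_1 + 6·σ_2 + 2·σ_3 = 6(Δ_2 - Δ_1) = 39
Clamped end conditions give two more equations: 2h_0·σ_0 + h_0·σ_1 = 6(Δ_0 - g'(0)) = -60 and h_2·σ_2 + 2h_2·σ_3 = 6(g'(4) - Δ_2) = -12.
Forward elimination and back-substitution give σ_0 = -405/11, σ_1 = 150/11, σ_2 = 69/11, σ_3 = -135/22.
On [0, 1], with g_0(x) = a_0 + b_0·x + c_0·x² + d_0·x³: c_0 = σ_0/2 = -405/22, d_0 = (σ_1 - σ_0)/(6h_0) = 185/22, b_0 = Δ_0 - h_0(2σ_0 + σ_1)/6 = 4.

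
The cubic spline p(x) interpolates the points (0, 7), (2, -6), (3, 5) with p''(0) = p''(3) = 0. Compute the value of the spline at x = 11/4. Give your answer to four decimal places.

1.5664

Put m_i = p'' at the i-th knot. Here h = (2, 1) and Δ = (-13/2, 11), so the interior equations h_(i-1)·m_(i-1) + 2(h_(i-1)+h_i)·m_i + h_i·m_(i+1) = 6(Δ_i − Δ_(i-1)) read
  2·m_0 + 6·m_1 + 1·m_2 = 6(Δ_1 - Δ_0) = 105
Natural end conditions: m_0 = m_2 = 0.
Solving: m_0 = 0, m_1 = 35/2, m_2 = 0.
On [2, 3], p(x) = -6 + 31/6·(x - 2) + 35/4·(x - 2)² - 35/12·(x - 2)³.
With (x - 2) = 3/4: p(11/4) = 401/256.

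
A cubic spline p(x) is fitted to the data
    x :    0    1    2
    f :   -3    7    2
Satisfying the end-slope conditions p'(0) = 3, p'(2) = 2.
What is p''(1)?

-44

Write m_i for p''(x_i). With h_i = 1, 1 and divided differences Δ_i = 10, -5, the continuity of p' gives the tridiagonal system
  1·m_0 + 4·m_1 + 1·m_2 = 6(Δ_1 - Δ_0) = -90
Clamped end conditions give two more equations: 2h_0·m_0 + h_0·m_1 = 6(Δ_0 - p'(0)) = 42 and h_1·m_1 + 2h_1·m_2 = 6(p'(2) - Δ_1) = 42.
Solving the tridiagonal system: m_0 = 43, m_1 = -44, m_2 = 43.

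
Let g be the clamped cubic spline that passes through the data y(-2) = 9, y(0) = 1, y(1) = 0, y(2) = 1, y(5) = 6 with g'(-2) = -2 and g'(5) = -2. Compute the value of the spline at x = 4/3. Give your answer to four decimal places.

With m_i denoting the second derivative at x_i, h_i = 2, 1, 1, 3, and Δ_i = (y_(i+1) − y_i)/h_i = -4, -1, 1, 5/3:
  2·m_0 + 6·m_1 + 1·m_2 = 6(Δ_1 - Δ_0) = 18
  1·m_1 + 4·m_2 + 1·m_3 = 6(Δ_2 - Δ_1) = 12
  1·m_2 + 8·m_3 + 3·m_4 = 6(Δ_3 - Δ_2) = 4
Clamped end conditions give two more equations: 2h_0·m_0 + h_0·m_1 = 6(Δ_0 - g'(-2)) = -12 and h_3·m_3 + 2h_3·m_4 = 6(g'(5) - Δ_3) = -22.
Solving: m_0 = -416/79, m_1 = 358/79, m_2 = 106/79, m_3 = 166/79, m_4 = -1118/237.
On [1, 2], g(x) = 0 + 16/79·(x - 1) + 53/79·(x - 1)² + 10/79·(x - 1)³.
With (x - 1) = 1/3: g(4/3) = 313/2133.

0.1467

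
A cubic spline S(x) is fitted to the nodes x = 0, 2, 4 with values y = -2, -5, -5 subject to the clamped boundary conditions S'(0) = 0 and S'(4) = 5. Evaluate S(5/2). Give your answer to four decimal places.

Let m_i = S''(x_i). Step sizes h_i = 2, 2; slopes of the chords Δ_i = (y_(i+1) - y_i)/h_i = -3/2, 0.
  2·m_0 + 8·m_1 + 2·m_2 = 6(Δ_1 - Δ_0) = 9
Clamped end conditions give two more equations: 2h_0·m_0 + h_0·m_1 = 6(Δ_0 - S'(0)) = -9 and h_1·m_1 + 2h_1·m_2 = 6(S'(4) - Δ_1) = 30.
Solving the tridiagonal system: m_0 = -17/8, m_1 = -1/4, m_2 = 61/8.
On [2, 4], S(x) = -5 - 19/8·(x - 2) - 1/8·(x - 2)² + 21/32·(x - 2)³.
With (x - 2) = 1/2: S(5/2) = -1571/256.

-6.1367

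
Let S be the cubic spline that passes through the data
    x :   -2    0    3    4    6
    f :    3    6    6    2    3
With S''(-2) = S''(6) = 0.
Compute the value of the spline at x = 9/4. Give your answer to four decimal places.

With σ_i denoting the second derivative at x_i, h_i = 2, 3, 1, 2, and Δ_i = (y_(i+1) − y_i)/h_i = 3/2, 0, -4, 1/2:
  2·σ_0 + 10·σ_1 + 3·σ_2 = 6(Δ_1 - Δ_0) = -9
  3·σ_1 + 8·σ_2 + 1·σ_3 = 6(Δ_2 - Δ_1) = -24
  1·σ_2 + 6·σ_3 + 2·σ_4 = 6(Δ_3 - Δ_2) = 27
Natural end conditions: σ_0 = σ_4 = 0.
Hence σ_0 = 0, σ_1 = 45/208, σ_2 = -387/104, σ_3 = 1065/208, σ_4 = 0.
On [0, 3], S(x) = 6 + 171/104·x + 45/416·x² - 7/32·x³.
With x = 9/4: S(9/4) = 206481/26624.

7.7554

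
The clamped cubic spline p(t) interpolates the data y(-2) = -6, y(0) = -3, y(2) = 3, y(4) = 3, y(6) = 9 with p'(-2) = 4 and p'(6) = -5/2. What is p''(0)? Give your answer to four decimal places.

3.7143

With M_i denoting the second derivative at x_i, h_i = 2, 2, 2, 2, and Δ_i = (y_(i+1) − y_i)/h_i = 3/2, 3, 0, 3:
  2·M_0 + 8·M_1 + 2·M_2 = 6(Δ_1 - Δ_0) = 9
  2·M_1 + 8·M_2 + 2·M_3 = 6(Δ_2 - Δ_1) = -18
  2·M_2 + 8·M_3 + 2·M_4 = 6(Δ_3 - Δ_2) = 18
Clamped end conditions give two more equations: 2h_0·M_0 + h_0·M_1 = 6(Δ_0 - p'(-2)) = -15 and h_3·M_3 + 2h_3·M_4 = 6(p'(6) - Δ_3) = -33.
Forward elimination and back-substitution give M_0 = -157/28, M_1 = 26/7, M_2 = -19/4, M_3 = 44/7, M_4 = -319/28.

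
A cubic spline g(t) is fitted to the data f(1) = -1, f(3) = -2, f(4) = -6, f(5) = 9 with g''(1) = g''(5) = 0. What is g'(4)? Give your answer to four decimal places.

With M_i denoting the second derivative at x_i, h_i = 2, 1, 1, and Δ_i = (y_(i+1) − y_i)/h_i = -1/2, -4, 15:
  2·M_0 + 6·M_1 + 1·M_2 = 6(Δ_1 - Δ_0) = -21
  1·M_1 + 4·M_2 + 1·M_3 = 6(Δ_2 - Δ_1) = 114
Natural end conditions: M_0 = M_3 = 0.
Hence M_0 = 0, M_1 = -198/23, M_2 = 705/23, M_3 = 0.
On [4, 5], g'(t) = b_2 + 2c_2·(t - 4) + 3d_2·(t - 4)² with b_2 = Δ_2 - h_2(2M_2 + M_3)/6 = 110/23, c_2 = M_2/2 = 705/46, d_2 = (M_3 - M_2)/(6h_2) = -235/46. So g'(4) = 110/23.

4.7826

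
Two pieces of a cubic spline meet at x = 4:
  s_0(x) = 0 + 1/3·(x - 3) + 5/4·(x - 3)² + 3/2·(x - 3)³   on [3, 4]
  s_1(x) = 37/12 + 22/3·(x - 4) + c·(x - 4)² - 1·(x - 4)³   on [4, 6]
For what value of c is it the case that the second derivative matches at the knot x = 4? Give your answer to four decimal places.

s_0''(x) = 5/2 + 9·(x - 3), so s_0''(4) = 23/2. On the right, s_1''(4) = 2c, so c = 23/4.

5.7500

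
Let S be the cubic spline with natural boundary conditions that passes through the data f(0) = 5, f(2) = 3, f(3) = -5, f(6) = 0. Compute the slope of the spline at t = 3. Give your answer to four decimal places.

-6.6312

With M_i denoting the second derivative at x_i, h_i = 2, 1, 3, and Δ_i = (y_(i+1) − y_i)/h_i = -1, -8, 5/3:
  2·M_0 + 6·M_1 + 1·M_2 = 6(Δ_1 - Δ_0) = -42
  1·M_1 + 8·M_2 + 3·M_3 = 6(Δ_2 - Δ_1) = 58
Natural end conditions: M_0 = M_3 = 0.
Solving: M_0 = 0, M_1 = -394/47, M_2 = 390/47, M_3 = 0.
On [3, 6], S'(t) = b_2 + 2c_2·(t - 3) + 3d_2·(t - 3)² with b_2 = Δ_2 - h_2(2M_2 + M_3)/6 = -935/141, c_2 = M_2/2 = 195/47, d_2 = (M_3 - M_2)/(6h_2) = -65/141. So S'(3) = -935/141.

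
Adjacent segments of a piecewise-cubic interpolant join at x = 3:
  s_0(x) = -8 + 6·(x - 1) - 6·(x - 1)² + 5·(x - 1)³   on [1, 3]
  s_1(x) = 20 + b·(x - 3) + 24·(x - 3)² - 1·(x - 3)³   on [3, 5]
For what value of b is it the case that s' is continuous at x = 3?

s_0'(x) = 6 - 12·(x - 1) + 15·(x - 1)², so s_0'(3) = 42. On the right, s_1'(3) = b, so b = 42.

42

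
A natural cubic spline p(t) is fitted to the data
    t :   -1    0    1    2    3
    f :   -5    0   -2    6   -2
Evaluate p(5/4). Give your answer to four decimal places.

Let σ_i = p''(x_i). Step sizes h_i = 1, 1, 1, 1; slopes of the chords Δ_i = (y_(i+1) - y_i)/h_i = 5, -2, 8, -8.
  1·σ_0 + 4·σ_1 + 1·σ_2 = 6(Δ_1 - Δ_0) = -42
  1·σ_1 + 4·σ_2 + 1·σ_3 = 6(Δ_2 - Δ_1) = 60
  1·σ_2 + 4·σ_3 + 1·σ_4 = 6(Δ_3 - Δ_2) = -96
Natural end conditions: σ_0 = σ_4 = 0.
Forward elimination and back-substitution give σ_0 = 0, σ_1 = -69/4, σ_2 = 27, σ_3 = -123/4, σ_4 = 0.
On [1, 2], p(t) = -2 + 33/8·(t - 1) + 27/2·(t - 1)² - 77/8·(t - 1)³.
With (t - 1) = 1/4: p(5/4) = -141/512.

-0.2754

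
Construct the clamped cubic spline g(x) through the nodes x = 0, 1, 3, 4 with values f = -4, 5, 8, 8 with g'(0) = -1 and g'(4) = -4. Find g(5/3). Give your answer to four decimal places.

Write M_i for g''(x_i). With h_i = 1, 2, 1 and divided differences Δ_i = 9, 3/2, 0, the continuity of g' gives the tridiagonal system
  1·M_0 + 6·M_1 + 2·M_2 = 6(Δ_1 - Δ_0) = -45
  2·M_1 + 6·M_2 + 1·M_3 = 6(Δ_2 - Δ_1) = -9
Clamped end conditions give two more equations: 2h_0·M_0 + h_0·M_1 = 6(Δ_0 - g'(0)) = 60 and h_2·M_2 + 2h_2·M_3 = 6(g'(4) - Δ_2) = -24.
Solving: M_0 = 1329/35, M_1 = -558/35, M_2 = 222/35, M_3 = -531/35.
On [1, 3], g(x) = 5 + 701/70·(x - 1) - 279/35·(x - 1)² + 13/7·(x - 1)³.
With (x - 1) = 2/3: g(5/3) = 8206/945.

8.6836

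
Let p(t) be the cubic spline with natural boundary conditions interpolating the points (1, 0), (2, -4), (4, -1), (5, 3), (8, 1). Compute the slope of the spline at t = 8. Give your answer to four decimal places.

-2.5067

Write σ_i for p''(x_i). With h_i = 1, 2, 1, 3 and divided differences Δ_i = -4, 3/2, 4, -2/3, the continuity of p' gives the tridiagonal system
  1·σ_0 + 6·σ_1 + 2·σ_2 = 6(Δ_1 - Δ_0) = 33
  2·σ_1 + 6·σ_2 + 1·σ_3 = 6(Δ_2 - Δ_1) = 15
  1·σ_2 + 8·σ_3 + 3·σ_4 = 6(Δ_3 - Δ_2) = -28
Natural end conditions: σ_0 = σ_4 = 0.
Solving: σ_0 = 0, σ_1 = 251/50, σ_2 = 36/25, σ_3 = -92/25, σ_4 = 0.
On [5, 8], p'(t) = b_3 + 2c_3·(t - 5) + 3d_3·(t - 5)² with b_3 = Δ_3 - h_3(2σ_3 + σ_4)/6 = 226/75, c_3 = σ_3/2 = -46/25, d_3 = (σ_4 - σ_3)/(6h_3) = 46/225. So p'(8) = -188/75.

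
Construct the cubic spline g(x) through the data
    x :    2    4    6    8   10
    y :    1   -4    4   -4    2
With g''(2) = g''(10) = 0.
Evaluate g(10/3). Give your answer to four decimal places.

-4.1389

Put m_i = g'' at the i-th knot. Here h = (2, 2, 2, 2) and Δ = (-5/2, 4, -4, 3), so the interior equations h_(i-1)·m_(i-1) + 2(h_(i-1)+h_i)·m_i + h_i·m_(i+1) = 6(Δ_i − Δ_(i-1)) read
  2·m_0 + 8·m_1 + 2·m_2 = 6(Δ_1 - Δ_0) = 39
  2·m_1 + 8·m_2 + 2·m_3 = 6(Δ_2 - Δ_1) = -48
  2·m_2 + 8·m_3 + 2·m_4 = 6(Δ_3 - Δ_2) = 42
Natural end conditions: m_0 = m_4 = 0.
Solving: m_0 = 0, m_1 = 117/16, m_2 = -39/4, m_3 = 123/16, m_4 = 0.
On [2, 4], g(x) = 1 - 79/16·(x - 2) + 0·(x - 2)² + 39/64·(x - 2)³.
With (x - 2) = 4/3: g(10/3) = -149/36.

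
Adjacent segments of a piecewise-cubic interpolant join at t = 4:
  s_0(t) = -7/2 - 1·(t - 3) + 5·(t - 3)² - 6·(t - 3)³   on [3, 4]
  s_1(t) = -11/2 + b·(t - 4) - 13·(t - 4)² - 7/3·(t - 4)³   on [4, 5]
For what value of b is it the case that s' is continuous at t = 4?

-9

s_0'(t) = -1 + 10·(t - 3) - 18·(t - 3)², so s_0'(4) = -9. On the right, s_1'(4) = b, so b = -9.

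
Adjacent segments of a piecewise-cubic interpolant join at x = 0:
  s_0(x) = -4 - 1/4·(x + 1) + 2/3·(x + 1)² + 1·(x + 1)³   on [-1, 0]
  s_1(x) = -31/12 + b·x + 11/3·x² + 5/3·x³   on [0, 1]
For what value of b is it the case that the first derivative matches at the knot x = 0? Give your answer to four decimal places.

s_0'(x) = -1/4 + 4/3·(x + 1) + 3·(x + 1)², so s_0'(0) = 49/12. On the right, s_1'(0) = b, so b = 49/12.

4.0833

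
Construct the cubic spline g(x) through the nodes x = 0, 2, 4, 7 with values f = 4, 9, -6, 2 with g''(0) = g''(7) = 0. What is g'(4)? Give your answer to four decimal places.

Put m_i = g'' at the i-th knot. Here h = (2, 2, 3) and Δ = (5/2, -15/2, 8/3), so the interior equations h_(i-1)·m_(i-1) + 2(h_(i-1)+h_i)·m_i + h_i·m_(i+1) = 6(Δ_i − Δ_(i-1)) read
  2·m_0 + 8·m_1 + 2·m_2 = 6(Δ_1 - Δ_0) = -60
  2·m_1 + 10·m_2 + 3·m_3 = 6(Δ_2 - Δ_1) = 61
Natural end conditions: m_0 = m_3 = 0.
Forward elimination and back-substitution give m_0 = 0, m_1 = -19/2, m_2 = 8, m_3 = 0.
On [4, 7], g'(x) = b_2 + 2c_2·(x - 4) + 3d_2·(x - 4)² with b_2 = Δ_2 - h_2(2m_2 + m_3)/6 = -16/3, c_2 = m_2/2 = 4, d_2 = (m_3 - m_2)/(6h_2) = -4/9. So g'(4) = -16/3.

-5.3333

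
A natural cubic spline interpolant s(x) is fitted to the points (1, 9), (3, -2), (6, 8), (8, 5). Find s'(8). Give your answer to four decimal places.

-3.1447

Let M_i = s''(x_i). Step sizes h_i = 2, 3, 2; slopes of the chords Δ_i = (y_(i+1) - y_i)/h_i = -11/2, 10/3, -3/2.
  2·M_0 + 10·M_1 + 3·M_2 = 6(Δ_1 - Δ_0) = 53
  3·M_1 + 10·M_2 + 2·M_3 = 6(Δ_2 - Δ_1) = -29
Natural end conditions: M_0 = M_3 = 0.
Solving: M_0 = 0, M_1 = 617/91, M_2 = -449/91, M_3 = 0.
On [6, 8], s'(x) = b_2 + 2c_2·(x - 6) + 3d_2·(x - 6)² with b_2 = Δ_2 - h_2(2M_2 + M_3)/6 = 977/546, c_2 = M_2/2 = -449/182, d_2 = (M_3 - M_2)/(6h_2) = 449/1092. So s'(8) = -1717/546.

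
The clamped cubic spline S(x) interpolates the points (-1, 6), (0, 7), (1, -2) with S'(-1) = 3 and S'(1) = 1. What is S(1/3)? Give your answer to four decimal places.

With M_i denoting the second derivative at x_i, h_i = 1, 1, and Δ_i = (y_(i+1) − y_i)/h_i = 1, -9:
  1·M_0 + 4·M_1 + 1·M_2 = 6(Δ_1 - Δ_0) = -60
Clamped end conditions give two more equations: 2h_0·M_0 + h_0·M_1 = 6(Δ_0 - S'(-1)) = -12 and h_1·M_1 + 2h_1·M_2 = 6(S'(1) - Δ_1) = 60.
Forward elimination and back-substitution give M_0 = 8, M_1 = -28, M_2 = 44.
On [0, 1], S(x) = 7 - 7·x - 14·x² + 12·x³.
With x = 1/3: S(1/3) = 32/9.

3.5556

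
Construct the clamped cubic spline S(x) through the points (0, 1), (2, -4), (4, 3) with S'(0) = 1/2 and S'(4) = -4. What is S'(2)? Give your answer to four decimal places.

With M_i denoting the second derivative at x_i, h_i = 2, 2, and Δ_i = (y_(i+1) − y_i)/h_i = -5/2, 7/2:
  2·M_0 + 8·M_1 + 2·M_2 = 6(Δ_1 - Δ_0) = 36
Clamped end conditions give two more equations: 2h_0·M_0 + h_0·M_1 = 6(Δ_0 - S'(0)) = -18 and h_1·M_1 + 2h_1·M_2 = 6(S'(4) - Δ_1) = -45.
Solving: M_0 = -81/8, M_1 = 45/4, M_2 = -135/8.
On [2, 4], S'(x) = b_1 + 2c_1·(x - 2) + 3d_1·(x - 2)² with b_1 = Δ_1 - h_1(2M_1 + M_2)/6 = 13/8, c_1 = M_1/2 = 45/8, d_1 = (M_2 - M_1)/(6h_1) = -75/32. So S'(2) = 13/8.

1.6250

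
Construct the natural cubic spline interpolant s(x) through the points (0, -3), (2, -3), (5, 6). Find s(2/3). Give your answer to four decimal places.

Write M_i for s''(x_i). With h_i = 2, 3 and divided differences Δ_i = 0, 3, the continuity of s' gives the tridiagonal system
  2·M_0 + 10·M_1 + 3·M_2 = 6(Δ_1 - Δ_0) = 18
Natural end conditions: M_0 = M_2 = 0.
Hence M_0 = 0, M_1 = 9/5, M_2 = 0.
On [0, 2], s(x) = -3 - 3/5·x + 0·x² + 3/20·x³.
With x = 2/3: s(2/3) = -151/45.

-3.3556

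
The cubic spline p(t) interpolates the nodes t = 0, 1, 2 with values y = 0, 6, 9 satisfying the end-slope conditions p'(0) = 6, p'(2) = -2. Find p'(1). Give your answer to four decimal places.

Put m_i = p'' at the i-th knot. Here h = (1, 1) and Δ = (6, 3), so the interior equations h_(i-1)·m_(i-1) + 2(h_(i-1)+h_i)·m_i + h_i·m_(i+1) = 6(Δ_i − Δ_(i-1)) read
  1·m_0 + 4·m_1 + 1·m_2 = 6(Δ_1 - Δ_0) = -18
Clamped end conditions give two more equations: 2h_0·m_0 + h_0·m_1 = 6(Δ_0 - p'(0)) = 0 and h_1·m_1 + 2h_1·m_2 = 6(p'(2) - Δ_1) = -30.
Solving the tridiagonal system: m_0 = 1/2, m_1 = -1, m_2 = -29/2.
On [1, 2], p'(t) = b_1 + 2c_1·(t - 1) + 3d_1·(t - 1)² with b_1 = Δ_1 - h_1(2m_1 + m_2)/6 = 23/4, c_1 = m_1/2 = -1/2, d_1 = (m_2 - m_1)/(6h_1) = -9/4. So p'(1) = 23/4.

5.7500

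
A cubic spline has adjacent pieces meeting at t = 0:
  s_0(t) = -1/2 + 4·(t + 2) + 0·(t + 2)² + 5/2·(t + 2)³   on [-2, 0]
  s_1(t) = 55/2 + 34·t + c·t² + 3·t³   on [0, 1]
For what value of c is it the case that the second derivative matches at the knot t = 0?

15

s_0''(t) = 0 + 15·(t + 2), so s_0''(0) = 30. On the right, s_1''(0) = 2c, so c = 15.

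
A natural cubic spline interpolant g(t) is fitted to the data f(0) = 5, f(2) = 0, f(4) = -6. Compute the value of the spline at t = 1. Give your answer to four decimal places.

With m_i denoting the second derivative at x_i, h_i = 2, 2, and Δ_i = (y_(i+1) − y_i)/h_i = -5/2, -3:
  2·m_0 + 8·m_1 + 2·m_2 = 6(Δ_1 - Δ_0) = -3
Natural end conditions: m_0 = m_2 = 0.
Hence m_0 = 0, m_1 = -3/8, m_2 = 0.
On [0, 2], g(t) = 5 - 19/8·t + 0·t² - 1/32·t³.
With t = 1: g(1) = 83/32.

2.5938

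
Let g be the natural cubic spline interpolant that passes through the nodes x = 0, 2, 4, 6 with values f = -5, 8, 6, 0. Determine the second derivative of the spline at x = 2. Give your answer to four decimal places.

-5.6000

With m_i denoting the second derivative at x_i, h_i = 2, 2, 2, and Δ_i = (y_(i+1) − y_i)/h_i = 13/2, -1, -3:
  2·m_0 + 8·m_1 + 2·m_2 = 6(Δ_1 - Δ_0) = -45
  2·m_1 + 8·m_2 + 2·m_3 = 6(Δ_2 - Δ_1) = -12
Natural end conditions: m_0 = m_3 = 0.
Solving: m_0 = 0, m_1 = -28/5, m_2 = -1/10, m_3 = 0.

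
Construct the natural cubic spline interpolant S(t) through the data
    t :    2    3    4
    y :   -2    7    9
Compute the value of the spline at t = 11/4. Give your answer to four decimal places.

With M_i denoting the second derivative at x_i, h_i = 1, 1, and Δ_i = (y_(i+1) − y_i)/h_i = 9, 2:
  1·M_0 + 4·M_1 + 1·M_2 = 6(Δ_1 - Δ_0) = -42
Natural end conditions: M_0 = M_2 = 0.
Hence M_0 = 0, M_1 = -21/2, M_2 = 0.
On [2, 3], S(t) = -2 + 43/4·(t - 2) + 0·(t - 2)² - 7/4·(t - 2)³.
With (t - 2) = 3/4: S(11/4) = 1363/256.

5.3242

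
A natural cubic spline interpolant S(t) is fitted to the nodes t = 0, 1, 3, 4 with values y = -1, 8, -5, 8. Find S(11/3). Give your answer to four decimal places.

Write σ_i for S''(x_i). With h_i = 1, 2, 1 and divided differences Δ_i = 9, -13/2, 13, the continuity of S' gives the tridiagonal system
  1·σ_0 + 6·σ_1 + 2·σ_2 = 6(Δ_1 - Δ_0) = -93
  2·σ_1 + 6·σ_2 + 1·σ_3 = 6(Δ_2 - Δ_1) = 117
Natural end conditions: σ_0 = σ_3 = 0.
Solving: σ_0 = 0, σ_1 = -99/4, σ_2 = 111/4, σ_3 = 0.
On [3, 4], S(t) = -5 + 15/4·(t - 3) + 111/8·(t - 3)² - 37/8·(t - 3)³.
With (t - 3) = 2/3: S(11/3) = 62/27.

2.2963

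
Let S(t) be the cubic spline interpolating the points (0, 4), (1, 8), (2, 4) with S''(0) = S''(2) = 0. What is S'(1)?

With m_i denoting the second derivative at x_i, h_i = 1, 1, and Δ_i = (y_(i+1) − y_i)/h_i = 4, -4:
  1·m_0 + 4·m_1 + 1·m_2 = 6(Δ_1 - Δ_0) = -48
Natural end conditions: m_0 = m_2 = 0.
Solving the tridiagonal system: m_0 = 0, m_1 = -12, m_2 = 0.
On [1, 2], S'(t) = b_1 + 2c_1·(t - 1) + 3d_1·(t - 1)² with b_1 = Δ_1 - h_1(2m_1 + m_2)/6 = 0, c_1 = m_1/2 = -6, d_1 = (m_2 - m_1)/(6h_1) = 2. So S'(1) = 0.

0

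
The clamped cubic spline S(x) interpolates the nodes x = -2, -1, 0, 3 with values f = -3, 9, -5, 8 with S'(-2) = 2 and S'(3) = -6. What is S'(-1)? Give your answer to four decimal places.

1.4828

Let σ_i = S''(x_i). Step sizes h_i = 1, 1, 3; slopes of the chords Δ_i = (y_(i+1) - y_i)/h_i = 12, -14, 13/3.
  1·σ_0 + 4·σ_1 + 1·σ_2 = 6(Δ_1 - Δ_0) = -156
  1·σ_1 + 8·σ_2 + 3·σ_3 = 6(Δ_2 - Δ_1) = 110
Clamped end conditions give two more equations: 2h_0·σ_0 + h_0·σ_1 = 6(Δ_0 - S'(-2)) = 60 and h_2·σ_2 + 2h_2·σ_3 = 6(S'(3) - Δ_2) = -62.
Solving: σ_0 = 1770/29, σ_1 = -1800/29, σ_2 = 906/29, σ_3 = -2258/87.
On [-1, 0], S'(x) = b_1 + 2c_1·(x + 1) + 3d_1·(x + 1)² with b_1 = Δ_1 - h_1(2σ_1 + σ_2)/6 = 43/29, c_1 = σ_1/2 = -900/29, d_1 = (σ_2 - σ_1)/(6h_1) = 451/29. So S'(-1) = 43/29.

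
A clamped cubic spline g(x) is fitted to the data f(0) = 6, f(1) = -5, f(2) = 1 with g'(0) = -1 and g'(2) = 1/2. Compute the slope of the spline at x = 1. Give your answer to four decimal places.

Let M_i = g''(x_i). Step sizes h_i = 1, 1; slopes of the chords Δ_i = (y_(i+1) - y_i)/h_i = -11, 6.
  1·M_0 + 4·M_1 + 1·M_2 = 6(Δ_1 - Δ_0) = 102
Clamped end conditions give two more equations: 2h_0·M_0 + h_0·M_1 = 6(Δ_0 - g'(0)) = -60 and h_1·M_1 + 2h_1·M_2 = 6(g'(2) - Δ_1) = -33.
Hence M_0 = -219/4, M_1 = 99/2, M_2 = -165/4.
On [1, 2], g'(x) = b_1 + 2c_1·(x - 1) + 3d_1·(x - 1)² with b_1 = Δ_1 - h_1(2M_1 + M_2)/6 = -29/8, c_1 = M_1/2 = 99/4, d_1 = (M_2 - M_1)/(6h_1) = -121/8. So g'(1) = -29/8.

-3.6250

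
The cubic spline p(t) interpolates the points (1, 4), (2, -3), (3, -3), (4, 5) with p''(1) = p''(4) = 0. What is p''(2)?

8

Write M_i for p''(x_i). With h_i = 1, 1, 1 and divided differences Δ_i = -7, 0, 8, the continuity of p' gives the tridiagonal system
  1·M_0 + 4·M_1 + 1·M_2 = 6(Δ_1 - Δ_0) = 42
  1·M_1 + 4·M_2 + 1·M_3 = 6(Δ_2 - Δ_1) = 48
Natural end conditions: M_0 = M_3 = 0.
Forward elimination and back-substitution give M_0 = 0, M_1 = 8, M_2 = 10, M_3 = 0.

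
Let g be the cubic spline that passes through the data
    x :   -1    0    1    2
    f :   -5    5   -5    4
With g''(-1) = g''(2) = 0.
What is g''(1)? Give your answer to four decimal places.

38.4000

Write M_i for g''(x_i). With h_i = 1, 1, 1 and divided differences Δ_i = 10, -10, 9, the continuity of g' gives the tridiagonal system
  1·M_0 + 4·M_1 + 1·M_2 = 6(Δ_1 - Δ_0) = -120
  1·M_1 + 4·M_2 + 1·M_3 = 6(Δ_2 - Δ_1) = 114
Natural end conditions: M_0 = M_3 = 0.
Forward elimination and back-substitution give M_0 = 0, M_1 = -198/5, M_2 = 192/5, M_3 = 0.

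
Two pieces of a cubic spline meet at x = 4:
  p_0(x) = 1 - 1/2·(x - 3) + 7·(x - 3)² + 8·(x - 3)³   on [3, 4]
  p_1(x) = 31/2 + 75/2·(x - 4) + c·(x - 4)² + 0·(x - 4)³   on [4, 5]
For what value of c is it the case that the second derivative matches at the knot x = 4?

p_0''(x) = 14 + 48·(x - 3), so p_0''(4) = 62. On the right, p_1''(4) = 2c, so c = 31.

31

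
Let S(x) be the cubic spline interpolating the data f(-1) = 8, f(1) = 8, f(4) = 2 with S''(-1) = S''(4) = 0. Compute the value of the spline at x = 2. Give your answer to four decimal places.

With M_i denoting the second derivative at x_i, h_i = 2, 3, and Δ_i = (y_(i+1) − y_i)/h_i = 0, -2:
  2·M_0 + 10·M_1 + 3·M_2 = 6(Δ_1 - Δ_0) = -12
Natural end conditions: M_0 = M_2 = 0.
Solving: M_0 = 0, M_1 = -6/5, M_2 = 0.
On [1, 4], S(x) = 8 - 4/5·(x - 1) - 3/5·(x - 1)² + 1/15·(x - 1)³.
With (x - 1) = 1: S(2) = 20/3.

6.6667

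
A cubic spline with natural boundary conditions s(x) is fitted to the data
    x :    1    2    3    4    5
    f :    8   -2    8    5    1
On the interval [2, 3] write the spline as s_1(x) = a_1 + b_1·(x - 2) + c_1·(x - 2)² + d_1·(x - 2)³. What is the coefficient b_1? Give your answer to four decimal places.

With M_i denoting the second derivative at x_i, h_i = 1, 1, 1, 1, and Δ_i = (y_(i+1) − y_i)/h_i = -10, 10, -3, -4:
  1·M_0 + 4·M_1 + 1·M_2 = 6(Δ_1 - Δ_0) = 120
  1·M_1 + 4·M_2 + 1·M_3 = 6(Δ_2 - Δ_1) = -78
  1·M_2 + 4·M_3 + 1·M_4 = 6(Δ_3 - Δ_2) = -6
Natural end conditions: M_0 = M_4 = 0.
Forward elimination and back-substitution give M_0 = 0, M_1 = 1053/28, M_2 = -213/7, M_3 = 171/28, M_4 = 0.
On [2, 3], with s_1(x) = a_1 + b_1·(x - 2) + c_1·(x - 2)² + d_1·(x - 2)³: c_1 = M_1/2 = 1053/56, d_1 = (M_2 - M_1)/(6h_1) = -635/56, b_1 = Δ_1 - h_1(2M_1 + M_2)/6 = 71/28.

2.5357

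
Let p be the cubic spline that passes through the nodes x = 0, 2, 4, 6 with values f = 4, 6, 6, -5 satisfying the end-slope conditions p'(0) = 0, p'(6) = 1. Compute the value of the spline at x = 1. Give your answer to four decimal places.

With m_i denoting the second derivative at x_i, h_i = 2, 2, 2, and Δ_i = (y_(i+1) − y_i)/h_i = 1, 0, -11/2:
  2·m_0 + 8·m_1 + 2·m_2 = 6(Δ_1 - Δ_0) = -6
  2·m_1 + 8·m_2 + 2·m_3 = 6(Δ_2 - Δ_1) = -33
Clamped end conditions give two more equations: 2h_0·m_0 + h_0·m_1 = 6(Δ_0 - p'(0)) = 6 and h_2·m_2 + 2h_2·m_3 = 6(p'(6) - Δ_2) = 39.
Solving: m_0 = 31/30, m_1 = 14/15, m_2 = -233/30, m_3 = 409/30.
On [0, 2], p(x) = 4 + 0·x + 31/60·x² - 1/120·x³.
With x = 1: p(1) = 541/120.

4.5083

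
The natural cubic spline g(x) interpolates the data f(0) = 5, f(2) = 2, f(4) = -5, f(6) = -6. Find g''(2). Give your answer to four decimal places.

-2.2000

Write M_i for g''(x_i). With h_i = 2, 2, 2 and divided differences Δ_i = -3/2, -7/2, -1/2, the continuity of g' gives the tridiagonal system
  2·M_0 + 8·M_1 + 2·M_2 = 6(Δ_1 - Δ_0) = -12
  2·M_1 + 8·M_2 + 2·M_3 = 6(Δ_2 - Δ_1) = 18
Natural end conditions: M_0 = M_3 = 0.
Hence M_0 = 0, M_1 = -11/5, M_2 = 14/5, M_3 = 0.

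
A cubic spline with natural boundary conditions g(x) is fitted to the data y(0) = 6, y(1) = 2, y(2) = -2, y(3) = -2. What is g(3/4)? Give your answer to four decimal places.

With σ_i denoting the second derivative at x_i, h_i = 1, 1, 1, and Δ_i = (y_(i+1) − y_i)/h_i = -4, -4, 0:
  1·σ_0 + 4·σ_1 + 1·σ_2 = 6(Δ_1 - Δ_0) = 0
  1·σ_1 + 4·σ_2 + 1·σ_3 = 6(Δ_2 - Δ_1) = 24
Natural end conditions: σ_0 = σ_3 = 0.
Solving the tridiagonal system: σ_0 = 0, σ_1 = -8/5, σ_2 = 32/5, σ_3 = 0.
On [0, 1], g(x) = 6 - 56/15·x + 0·x² - 4/15·x³.
With x = 3/4: g(3/4) = 247/80.

3.0875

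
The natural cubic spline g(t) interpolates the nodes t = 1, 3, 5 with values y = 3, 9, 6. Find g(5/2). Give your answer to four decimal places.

8.2383

Let m_i = g''(x_i). Step sizes h_i = 2, 2; slopes of the chords Δ_i = (y_(i+1) - y_i)/h_i = 3, -3/2.
  2·m_0 + 8·m_1 + 2·m_2 = 6(Δ_1 - Δ_0) = -27
Natural end conditions: m_0 = m_2 = 0.
Solving the tridiagonal system: m_0 = 0, m_1 = -27/8, m_2 = 0.
On [1, 3], g(t) = 3 + 33/8·(t - 1) + 0·(t - 1)² - 9/32·(t - 1)³.
With (t - 1) = 3/2: g(5/2) = 2109/256.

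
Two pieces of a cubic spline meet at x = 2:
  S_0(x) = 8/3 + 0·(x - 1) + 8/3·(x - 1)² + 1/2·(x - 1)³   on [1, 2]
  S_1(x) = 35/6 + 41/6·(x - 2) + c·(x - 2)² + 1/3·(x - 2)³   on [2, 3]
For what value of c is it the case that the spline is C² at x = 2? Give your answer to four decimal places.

S_0''(x) = 16/3 + 3·(x - 1), so S_0''(2) = 25/3. On the right, S_1''(2) = 2c, so c = 25/6.

4.1667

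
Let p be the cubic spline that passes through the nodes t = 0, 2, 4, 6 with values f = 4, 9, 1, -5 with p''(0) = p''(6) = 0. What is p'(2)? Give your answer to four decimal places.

Put M_i = p'' at the i-th knot. Here h = (2, 2, 2) and Δ = (5/2, -4, -3), so the interior equations h_(i-1)·M_(i-1) + 2(h_(i-1)+h_i)·M_i + h_i·M_(i+1) = 6(Δ_i − Δ_(i-1)) read
  2·M_0 + 8·M_1 + 2·M_2 = 6(Δ_1 - Δ_0) = -39
  2·M_1 + 8·M_2 + 2·M_3 = 6(Δ_2 - Δ_1) = 6
Natural end conditions: M_0 = M_3 = 0.
Solving: M_0 = 0, M_1 = -27/5, M_2 = 21/10, M_3 = 0.
On [2, 4], p'(t) = b_1 + 2c_1·(t - 2) + 3d_1·(t - 2)² with b_1 = Δ_1 - h_1(2M_1 + M_2)/6 = -11/10, c_1 = M_1/2 = -27/10, d_1 = (M_2 - M_1)/(6h_1) = 5/8. So p'(2) = -11/10.

-1.1000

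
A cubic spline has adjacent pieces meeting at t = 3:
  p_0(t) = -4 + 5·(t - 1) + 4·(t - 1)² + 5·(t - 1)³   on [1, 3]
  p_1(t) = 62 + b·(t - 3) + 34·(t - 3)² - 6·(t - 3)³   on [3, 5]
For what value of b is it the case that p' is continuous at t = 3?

p_0'(t) = 5 + 8·(t - 1) + 15·(t - 1)², so p_0'(3) = 81. On the right, p_1'(3) = b, so b = 81.

81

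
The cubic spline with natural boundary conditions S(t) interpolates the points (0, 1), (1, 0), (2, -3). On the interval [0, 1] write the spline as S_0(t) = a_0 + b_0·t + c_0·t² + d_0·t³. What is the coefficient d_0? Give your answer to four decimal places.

-0.5000

With m_i denoting the second derivative at x_i, h_i = 1, 1, and Δ_i = (y_(i+1) − y_i)/h_i = -1, -3:
  1·m_0 + 4·m_1 + 1·m_2 = 6(Δ_1 - Δ_0) = -12
Natural end conditions: m_0 = m_2 = 0.
Hence m_0 = 0, m_1 = -3, m_2 = 0.
On [0, 1], with S_0(t) = a_0 + b_0·t + c_0·t² + d_0·t³: c_0 = m_0/2 = 0, d_0 = (m_1 - m_0)/(6h_0) = -1/2, b_0 = Δ_0 - h_0(2m_0 + m_1)/6 = -1/2.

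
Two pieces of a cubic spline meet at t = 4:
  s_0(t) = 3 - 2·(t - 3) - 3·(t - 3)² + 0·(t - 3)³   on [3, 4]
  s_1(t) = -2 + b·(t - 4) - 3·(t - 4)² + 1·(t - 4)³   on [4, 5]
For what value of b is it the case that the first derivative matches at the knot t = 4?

s_0'(t) = -2 - 6·(t - 3) + 0·(t - 3)², so s_0'(4) = -8. On the right, s_1'(4) = b, so b = -8.

-8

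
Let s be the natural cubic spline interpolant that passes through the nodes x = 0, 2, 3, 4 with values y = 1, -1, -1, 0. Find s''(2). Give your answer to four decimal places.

Write M_i for s''(x_i). With h_i = 2, 1, 1 and divided differences Δ_i = -1, 0, 1, the continuity of s' gives the tridiagonal system
  2·M_0 + 6·M_1 + 1·M_2 = 6(Δ_1 - Δ_0) = 6
  1·M_1 + 4·M_2 + 1·M_3 = 6(Δ_2 - Δ_1) = 6
Natural end conditions: M_0 = M_3 = 0.
Solving the tridiagonal system: M_0 = 0, M_1 = 18/23, M_2 = 30/23, M_3 = 0.

0.7826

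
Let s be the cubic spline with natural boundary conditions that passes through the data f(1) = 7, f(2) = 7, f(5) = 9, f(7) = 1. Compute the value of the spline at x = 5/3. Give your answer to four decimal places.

Let M_i = s''(x_i). Step sizes h_i = 1, 3, 2; slopes of the chords Δ_i = (y_(i+1) - y_i)/h_i = 0, 2/3, -4.
  1·M_0 + 8·M_1 + 3·M_2 = 6(Δ_1 - Δ_0) = 4
  3·M_1 + 10·M_2 + 2·M_3 = 6(Δ_2 - Δ_1) = -28
Natural end conditions: M_0 = M_3 = 0.
Hence M_0 = 0, M_1 = 124/71, M_2 = -236/71, M_3 = 0.
On [1, 2], s(x) = 7 - 62/213·(x - 1) + 0·(x - 1)² + 62/213·(x - 1)³.
With (x - 1) = 2/3: s(5/3) = 39637/5751.

6.8922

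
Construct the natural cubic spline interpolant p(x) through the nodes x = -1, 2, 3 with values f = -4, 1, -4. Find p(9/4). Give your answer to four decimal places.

0.0234

Write M_i for p''(x_i). With h_i = 3, 1 and divided differences Δ_i = 5/3, -5, the continuity of p' gives the tridiagonal system
  3·M_0 + 8·M_1 + 1·M_2 = 6(Δ_1 - Δ_0) = -40
Natural end conditions: M_0 = M_2 = 0.
Forward elimination and back-substitution give M_0 = 0, M_1 = -5, M_2 = 0.
On [2, 3], p(x) = 1 - 10/3·(x - 2) - 5/2·(x - 2)² + 5/6·(x - 2)³.
With (x - 2) = 1/4: p(9/4) = 3/128.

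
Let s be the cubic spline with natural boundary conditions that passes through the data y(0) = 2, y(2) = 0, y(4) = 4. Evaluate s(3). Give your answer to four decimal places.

With M_i denoting the second derivative at x_i, h_i = 2, 2, and Δ_i = (y_(i+1) − y_i)/h_i = -1, 2:
  2·M_0 + 8·M_1 + 2·M_2 = 6(Δ_1 - Δ_0) = 18
Natural end conditions: M_0 = M_2 = 0.
Solving the tridiagonal system: M_0 = 0, M_1 = 9/4, M_2 = 0.
On [2, 4], s(x) = 0 + 1/2·(x - 2) + 9/8·(x - 2)² - 3/16·(x - 2)³.
With (x - 2) = 1: s(3) = 23/16.

1.4375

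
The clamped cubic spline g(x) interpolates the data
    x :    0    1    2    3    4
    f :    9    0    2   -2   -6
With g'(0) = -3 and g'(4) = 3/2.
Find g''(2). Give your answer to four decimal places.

Let m_i = g''(x_i). Step sizes h_i = 1, 1, 1, 1; slopes of the chords Δ_i = (y_(i+1) - y_i)/h_i = -9, 2, -4, -4.
  1·m_0 + 4·m_1 + 1·m_2 = 6(Δ_1 - Δ_0) = 66
  1·m_1 + 4·m_2 + 1·m_3 = 6(Δ_2 - Δ_1) = -36
  1·m_2 + 4·m_3 + 1·m_4 = 6(Δ_3 - Δ_2) = 0
Clamped end conditions give two more equations: 2h_0·m_0 + h_0·m_1 = 6(Δ_0 - g'(0)) = -36 and h_3·m_3 + 2h_3·m_4 = 6(g'(4) - Δ_3) = 33.
Forward elimination and back-substitution give m_0 = -1809/56, m_1 = 801/28, m_2 = -129/8, m_3 = -3/28, m_4 = 927/56.

-16.1250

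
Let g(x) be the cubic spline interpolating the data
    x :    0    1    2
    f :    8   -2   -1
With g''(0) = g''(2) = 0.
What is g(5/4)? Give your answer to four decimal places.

-2.6523

Let M_i = g''(x_i). Step sizes h_i = 1, 1; slopes of the chords Δ_i = (y_(i+1) - y_i)/h_i = -10, 1.
  1·M_0 + 4·M_1 + 1·M_2 = 6(Δ_1 - Δ_0) = 66
Natural end conditions: M_0 = M_2 = 0.
Hence M_0 = 0, M_1 = 33/2, M_2 = 0.
On [1, 2], g(x) = -2 - 9/2·(x - 1) + 33/4·(x - 1)² - 11/4·(x - 1)³.
With (x - 1) = 1/4: g(5/4) = -679/256.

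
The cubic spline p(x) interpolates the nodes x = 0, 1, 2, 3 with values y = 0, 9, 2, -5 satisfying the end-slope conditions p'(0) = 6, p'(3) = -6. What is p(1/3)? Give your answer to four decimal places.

3.0444

Put σ_i = p'' at the i-th knot. Here h = (1, 1, 1) and Δ = (9, -7, -7), so the interior equations h_(i-1)·σ_(i-1) + 2(h_(i-1)+h_i)·σ_i + h_i·σ_(i+1) = 6(Δ_i − Δ_(i-1)) read
  1·σ_0 + 4·σ_1 + 1·σ_2 = 6(Δ_1 - Δ_0) = -96
  1·σ_1 + 4·σ_2 + 1·σ_3 = 6(Δ_2 - Δ_1) = 0
Clamped end conditions give two more equations: 2h_0·σ_0 + h_0·σ_1 = 6(Δ_0 - p'(0)) = 18 and h_2·σ_2 + 2h_2·σ_3 = 6(p'(3) - Δ_2) = 6.
Solving the tridiagonal system: σ_0 = 126/5, σ_1 = -162/5, σ_2 = 42/5, σ_3 = -6/5.
On [0, 1], p(x) = 0 + 6·x + 63/5·x² - 48/5·x³.
With x = 1/3: p(1/3) = 137/45.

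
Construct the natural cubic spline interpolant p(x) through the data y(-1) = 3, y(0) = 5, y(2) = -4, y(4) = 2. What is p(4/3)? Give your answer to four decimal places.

-1.1481

Let M_i = p''(x_i). Step sizes h_i = 1, 2, 2; slopes of the chords Δ_i = (y_(i+1) - y_i)/h_i = 2, -9/2, 3.
  1·M_0 + 6·M_1 + 2·M_2 = 6(Δ_1 - Δ_0) = -39
  2·M_1 + 8·M_2 + 2·M_3 = 6(Δ_2 - Δ_1) = 45
Natural end conditions: M_0 = M_3 = 0.
Hence M_0 = 0, M_1 = -201/22, M_2 = 87/11, M_3 = 0.
On [0, 2], p(x) = 5 - 23/22·x - 201/44·x² + 125/88·x³.
With x = 4/3: p(4/3) = -31/27.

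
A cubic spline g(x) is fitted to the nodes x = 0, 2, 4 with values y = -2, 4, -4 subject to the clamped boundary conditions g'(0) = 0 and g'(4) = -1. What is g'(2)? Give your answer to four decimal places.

Put m_i = g'' at the i-th knot. Here h = (2, 2) and Δ = (3, -4), so the interior equations h_(i-1)·m_(i-1) + 2(h_(i-1)+h_i)·m_i + h_i·m_(i+1) = 6(Δ_i − Δ_(i-1)) read
  2·m_0 + 8·m_1 + 2·m_2 = 6(Δ_1 - Δ_0) = -42
Clamped end conditions give two more equations: 2h_0·m_0 + h_0·m_1 = 6(Δ_0 - g'(0)) = 18 and h_1·m_1 + 2h_1·m_2 = 6(g'(4) - Δ_1) = 18.
Solving: m_0 = 19/2, m_1 = -10, m_2 = 19/2.
On [2, 4], g'(x) = b_1 + 2c_1·(x - 2) + 3d_1·(x - 2)² with b_1 = Δ_1 - h_1(2m_1 + m_2)/6 = -1/2, c_1 = m_1/2 = -5, d_1 = (m_2 - m_1)/(6h_1) = 13/8. So g'(2) = -1/2.

-0.5000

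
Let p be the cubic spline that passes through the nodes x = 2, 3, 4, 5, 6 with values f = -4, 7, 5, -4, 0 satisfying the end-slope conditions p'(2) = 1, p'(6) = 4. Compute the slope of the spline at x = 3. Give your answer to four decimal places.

Write σ_i for p''(x_i). With h_i = 1, 1, 1, 1 and divided differences Δ_i = 11, -2, -9, 4, the continuity of p' gives the tridiagonal system
  1·σ_0 + 4·σ_1 + 1·σ_2 = 6(Δ_1 - Δ_0) = -78
  1·σ_1 + 4·σ_2 + 1·σ_3 = 6(Δ_2 - Δ_1) = -42
  1·σ_2 + 4·σ_3 + 1·σ_4 = 6(Δ_3 - Δ_2) = 78
Clamped end conditions give two more equations: 2h_0·σ_0 + h_0·σ_1 = 6(Δ_0 - p'(2)) = 60 and h_3·σ_3 + 2h_3·σ_4 = 6(p'(6) - Δ_3) = 0.
Solving the tridiagonal system: σ_0 = 1233/28, σ_1 = -393/14, σ_2 = -39/4, σ_3 = 351/14, σ_4 = -351/28.
On [3, 4], p'(x) = b_1 + 2c_1·(x - 3) + 3d_1·(x - 3)² with b_1 = Δ_1 - h_1(2σ_1 + σ_2)/6 = 503/56, c_1 = σ_1/2 = -393/28, d_1 = (σ_2 - σ_1)/(6h_1) = 171/56. So p'(3) = 503/56.

8.9821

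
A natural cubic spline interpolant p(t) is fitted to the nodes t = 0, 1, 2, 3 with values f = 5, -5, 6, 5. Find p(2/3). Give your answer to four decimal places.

Write σ_i for p''(x_i). With h_i = 1, 1, 1 and divided differences Δ_i = -10, 11, -1, the continuity of p' gives the tridiagonal system
  1·σ_0 + 4·σ_1 + 1·σ_2 = 6(Δ_1 - Δ_0) = 126
  1·σ_1 + 4·σ_2 + 1·σ_3 = 6(Δ_2 - Δ_1) = -72
Natural end conditions: σ_0 = σ_3 = 0.
Solving: σ_0 = 0, σ_1 = 192/5, σ_2 = -138/5, σ_3 = 0.
On [0, 1], p(t) = 5 - 82/5·t + 0·t² + 32/5·t³.
With t = 2/3: p(2/3) = -109/27.

-4.0370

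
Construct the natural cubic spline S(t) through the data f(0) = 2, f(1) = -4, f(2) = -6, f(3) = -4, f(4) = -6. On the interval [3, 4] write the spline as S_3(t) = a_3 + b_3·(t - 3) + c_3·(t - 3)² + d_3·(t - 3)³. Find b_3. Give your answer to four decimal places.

Put m_i = S'' at the i-th knot. Here h = (1, 1, 1, 1) and Δ = (-6, -2, 2, -2), so the interior equations h_(i-1)·m_(i-1) + 2(h_(i-1)+h_i)·m_i + h_i·m_(i+1) = 6(Δ_i − Δ_(i-1)) read
  1·m_0 + 4·m_1 + 1·m_2 = 6(Δ_1 - Δ_0) = 24
  1·m_1 + 4·m_2 + 1·m_3 = 6(Δ_2 - Δ_1) = 24
  1·m_2 + 4·m_3 + 1·m_4 = 6(Δ_3 - Δ_2) = -24
Natural end conditions: m_0 = m_4 = 0.
Solving: m_0 = 0, m_1 = 30/7, m_2 = 48/7, m_3 = -54/7, m_4 = 0.
On [3, 4], with S_3(t) = a_3 + b_3·(t - 3) + c_3·(t - 3)² + d_3·(t - 3)³: c_3 = m_3/2 = -27/7, d_3 = (m_4 - m_3)/(6h_3) = 9/7, b_3 = Δ_3 - h_3(2m_3 + m_4)/6 = 4/7.

0.5714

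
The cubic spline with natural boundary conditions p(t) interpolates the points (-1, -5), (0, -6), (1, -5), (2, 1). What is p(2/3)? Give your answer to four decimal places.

-5.8370

Write M_i for p''(x_i). With h_i = 1, 1, 1 and divided differences Δ_i = -1, 1, 6, the continuity of p' gives the tridiagonal system
  1·M_0 + 4·M_1 + 1·M_2 = 6(Δ_1 - Δ_0) = 12
  1·M_1 + 4·M_2 + 1·M_3 = 6(Δ_2 - Δ_1) = 30
Natural end conditions: M_0 = M_3 = 0.
Forward elimination and back-substitution give M_0 = 0, M_1 = 6/5, M_2 = 36/5, M_3 = 0.
On [0, 1], p(t) = -6 - 3/5·t + 3/5·t² + 1·t³.
With t = 2/3: p(2/3) = -788/135.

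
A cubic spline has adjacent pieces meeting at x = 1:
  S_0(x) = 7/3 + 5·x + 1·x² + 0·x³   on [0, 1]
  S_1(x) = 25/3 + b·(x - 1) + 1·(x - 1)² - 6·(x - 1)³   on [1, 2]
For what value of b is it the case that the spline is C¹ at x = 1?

S_0'(x) = 5 + 2·x + 0·x², so S_0'(1) = 7. On the right, S_1'(1) = b, so b = 7.

7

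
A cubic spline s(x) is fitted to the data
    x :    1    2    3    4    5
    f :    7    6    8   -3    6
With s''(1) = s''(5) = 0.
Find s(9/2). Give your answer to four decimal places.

Let σ_i = s''(x_i). Step sizes h_i = 1, 1, 1, 1; slopes of the chords Δ_i = (y_(i+1) - y_i)/h_i = -1, 2, -11, 9.
  1·σ_0 + 4·σ_1 + 1·σ_2 = 6(Δ_1 - Δ_0) = 18
  1·σ_1 + 4·σ_2 + 1·σ_3 = 6(Δ_2 - Δ_1) = -78
  1·σ_2 + 4·σ_3 + 1·σ_4 = 6(Δ_3 - Δ_2) = 120
Natural end conditions: σ_0 = σ_4 = 0.
Forward elimination and back-substitution give σ_0 = 0, σ_1 = 351/28, σ_2 = -225/7, σ_3 = 1065/28, σ_4 = 0.
On [4, 5], s(x) = -3 - 103/28·(x - 4) + 1065/56·(x - 4)² - 355/56·(x - 4)³.
With (x - 4) = 1/2: s(9/2) = -393/448.

-0.8772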